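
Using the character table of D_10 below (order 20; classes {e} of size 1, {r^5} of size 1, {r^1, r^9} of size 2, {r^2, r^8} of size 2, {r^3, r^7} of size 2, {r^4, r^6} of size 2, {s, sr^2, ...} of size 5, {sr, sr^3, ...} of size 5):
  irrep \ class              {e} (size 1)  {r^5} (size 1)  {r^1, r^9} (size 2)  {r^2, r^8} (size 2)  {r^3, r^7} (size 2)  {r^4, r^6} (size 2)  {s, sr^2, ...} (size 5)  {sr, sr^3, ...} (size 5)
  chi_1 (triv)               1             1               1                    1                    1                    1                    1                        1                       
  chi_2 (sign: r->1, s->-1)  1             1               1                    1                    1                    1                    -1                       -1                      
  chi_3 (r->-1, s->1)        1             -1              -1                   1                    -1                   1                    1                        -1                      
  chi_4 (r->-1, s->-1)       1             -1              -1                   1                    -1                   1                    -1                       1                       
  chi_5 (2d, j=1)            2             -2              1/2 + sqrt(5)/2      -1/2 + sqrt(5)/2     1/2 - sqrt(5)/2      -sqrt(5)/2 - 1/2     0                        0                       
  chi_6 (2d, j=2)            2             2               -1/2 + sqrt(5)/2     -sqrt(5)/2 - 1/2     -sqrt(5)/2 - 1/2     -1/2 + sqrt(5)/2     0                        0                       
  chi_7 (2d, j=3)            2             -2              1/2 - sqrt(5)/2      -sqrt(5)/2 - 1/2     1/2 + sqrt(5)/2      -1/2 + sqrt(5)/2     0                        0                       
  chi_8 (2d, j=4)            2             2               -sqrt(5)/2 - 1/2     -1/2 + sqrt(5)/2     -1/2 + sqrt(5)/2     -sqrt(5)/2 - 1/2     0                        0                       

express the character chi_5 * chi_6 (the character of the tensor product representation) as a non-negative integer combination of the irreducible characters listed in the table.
chi_5 tensor chi_6 = chi_5 + chi_7 (all other irreducibles have multiplicity 0).

Working: The character of a tensor product is the pointwise product (chi_5 * chi_6)(C) = chi_5(C) * chi_6(C):
  {e}: (2)*(2), {r^5}: (-2)*(2), {r^1, r^9}: (1/2 + sqrt(5)/2)*(-1/2 + sqrt(5)/2), {r^2, r^8}: (-1/2 + sqrt(5)/2)*(-sqrt(5)/2 - 1/2), {r^3, r^7}: (1/2 - sqrt(5)/2)*(-sqrt(5)/2 - 1/2), {r^4, r^6}: (-sqrt(5)/2 - 1/2)*(-1/2 + sqrt(5)/2), {s, sr^2, ...}: (0)*(0), {sr, sr^3, ...}: (0)*(0)
so (chi_5 * chi_6) takes values
  {e} -> 4, {r^5} -> -4, {r^1, r^9} -> 1, {r^2, r^8} -> -1, {r^3, r^7} -> 1, {r^4, r^6} -> -1, {s, sr^2, ...} -> 0, {sr, sr^3, ...} -> 0.
Now take the inner product of this character with each irreducible chi from the table, <chi_5*chi_6, chi> = (1/20) sum_C |C| (chi_5*chi_6)(C) conj(chi(C)):
  <chi_5*chi_6, chi_1> = (1/20)[1*(4)*conj(1) + 1*(-4)*conj(1) + 2*(1)*conj(1) + 2*(-1)*conj(1) + 2*(1)*conj(1) + 2*(-1)*conj(1) + 5*(0)*conj(1) + 5*(0)*conj(1)]
      = (1/20)[(4) + (-4) + (2) + (-2) + (2) + (-2) + (0) + (0)] = 0/20 = 0
  <chi_5*chi_6, chi_2> = (1/20)[1*(4)*conj(1) + 1*(-4)*conj(1) + 2*(1)*conj(1) + 2*(-1)*conj(1) + 2*(1)*conj(1) + 2*(-1)*conj(1) + 5*(0)*conj(-1) + 5*(0)*conj(-1)]
      = (1/20)[(4) + (-4) + (2) + (-2) + (2) + (-2) + (0) + (0)] = 0/20 = 0
  <chi_5*chi_6, chi_3> = (1/20)[1*(4)*conj(1) + 1*(-4)*conj(-1) + 2*(1)*conj(-1) + 2*(-1)*conj(1) + 2*(1)*conj(-1) + 2*(-1)*conj(1) + 5*(0)*conj(1) + 5*(0)*conj(-1)]
      = (1/20)[(4) + (4) + (-2) + (-2) + (-2) + (-2) + (0) + (0)] = 0/20 = 0
  <chi_5*chi_6, chi_4> = (1/20)[1*(4)*conj(1) + 1*(-4)*conj(-1) + 2*(1)*conj(-1) + 2*(-1)*conj(1) + 2*(1)*conj(-1) + 2*(-1)*conj(1) + 5*(0)*conj(-1) + 5*(0)*conj(1)]
      = (1/20)[(4) + (4) + (-2) + (-2) + (-2) + (-2) + (0) + (0)] = 0/20 = 0
  <chi_5*chi_6, chi_5> = (1/20)[1*(4)*conj(2) + 1*(-4)*conj(-2) + 2*(1)*conj(1/2 + sqrt(5)/2) + 2*(-1)*conj(-1/2 + sqrt(5)/2) + 2*(1)*conj(1/2 - sqrt(5)/2) + 2*(-1)*conj(-sqrt(5)/2 - 1/2) + 5*(0)*conj(0) + 5*(0)*conj(0)]
      = (1/20)[(8) + (8) + (1 + sqrt(5)) + (1 - sqrt(5)) + (1 - sqrt(5)) + (1 + sqrt(5)) + (0) + (0)] = 20/20 = 1
  <chi_5*chi_6, chi_6> = (1/20)[1*(4)*conj(2) + 1*(-4)*conj(2) + 2*(1)*conj(-1/2 + sqrt(5)/2) + 2*(-1)*conj(-sqrt(5)/2 - 1/2) + 2*(1)*conj(-sqrt(5)/2 - 1/2) + 2*(-1)*conj(-1/2 + sqrt(5)/2) + 5*(0)*conj(0) + 5*(0)*conj(0)]
      = (1/20)[(8) + (-8) + (-1 + sqrt(5)) + (1 + sqrt(5)) + (-sqrt(5) - 1) + (1 - sqrt(5)) + (0) + (0)] = 0/20 = 0
  <chi_5*chi_6, chi_7> = (1/20)[1*(4)*conj(2) + 1*(-4)*conj(-2) + 2*(1)*conj(1/2 - sqrt(5)/2) + 2*(-1)*conj(-sqrt(5)/2 - 1/2) + 2*(1)*conj(1/2 + sqrt(5)/2) + 2*(-1)*conj(-1/2 + sqrt(5)/2) + 5*(0)*conj(0) + 5*(0)*conj(0)]
      = (1/20)[(8) + (8) + (1 - sqrt(5)) + (1 + sqrt(5)) + (1 + sqrt(5)) + (1 - sqrt(5)) + (0) + (0)] = 20/20 = 1
  <chi_5*chi_6, chi_8> = (1/20)[1*(4)*conj(2) + 1*(-4)*conj(2) + 2*(1)*conj(-sqrt(5)/2 - 1/2) + 2*(-1)*conj(-1/2 + sqrt(5)/2) + 2*(1)*conj(-1/2 + sqrt(5)/2) + 2*(-1)*conj(-sqrt(5)/2 - 1/2) + 5*(0)*conj(0) + 5*(0)*conj(0)]
      = (1/20)[(8) + (-8) + (-sqrt(5) - 1) + (1 - sqrt(5)) + (-1 + sqrt(5)) + (1 + sqrt(5)) + (0) + (0)] = 0/20 = 0
Hence the multiplicities are chi_5: 1, chi_7: 1. Dimension check: dim(chi_5)*dim(chi_6) = 2*2 = 4 and sum (mult * dim) = 1*2 + 1*2 = 4.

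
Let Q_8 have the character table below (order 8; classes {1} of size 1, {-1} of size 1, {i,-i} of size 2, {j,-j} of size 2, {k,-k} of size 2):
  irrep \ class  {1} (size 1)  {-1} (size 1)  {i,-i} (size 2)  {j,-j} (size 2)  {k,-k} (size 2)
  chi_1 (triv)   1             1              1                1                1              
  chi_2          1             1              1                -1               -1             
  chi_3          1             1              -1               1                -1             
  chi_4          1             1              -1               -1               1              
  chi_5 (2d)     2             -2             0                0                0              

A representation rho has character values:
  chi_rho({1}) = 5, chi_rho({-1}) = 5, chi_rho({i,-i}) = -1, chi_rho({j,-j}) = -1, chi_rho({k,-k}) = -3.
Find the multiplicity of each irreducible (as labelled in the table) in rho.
Multiplicities: chi_1: 0, chi_2: 2, chi_3: 2, chi_4: 1, chi_5: 0.

Why: Use <chi_rho, chi> = (1/|G|) sum_C |C| * chi_rho(C) * conj(chi(C)) with |G| = 8 for each irreducible chi in the table:
  <chi_rho, chi_1> = (1/8)[1*(5)*conj(1) + 1*(5)*conj(1) + 2*(-1)*conj(1) + 2*(-1)*conj(1) + 2*(-3)*conj(1)]
      = (1/8)[(5) + (5) + (-2) + (-2) + (-6)] = 0/8 = 0
  <chi_rho, chi_2> = (1/8)[1*(5)*conj(1) + 1*(5)*conj(1) + 2*(-1)*conj(1) + 2*(-1)*conj(-1) + 2*(-3)*conj(-1)]
      = (1/8)[(5) + (5) + (-2) + (2) + (6)] = 16/8 = 2
  <chi_rho, chi_3> = (1/8)[1*(5)*conj(1) + 1*(5)*conj(1) + 2*(-1)*conj(-1) + 2*(-1)*conj(1) + 2*(-3)*conj(-1)]
      = (1/8)[(5) + (5) + (2) + (-2) + (6)] = 16/8 = 2
  <chi_rho, chi_4> = (1/8)[1*(5)*conj(1) + 1*(5)*conj(1) + 2*(-1)*conj(-1) + 2*(-1)*conj(-1) + 2*(-3)*conj(1)]
      = (1/8)[(5) + (5) + (2) + (2) + (-6)] = 8/8 = 1
  <chi_rho, chi_5> = (1/8)[1*(5)*conj(2) + 1*(5)*conj(-2) + 2*(-1)*conj(0) + 2*(-1)*conj(0) + 2*(-3)*conj(0)]
      = (1/8)[(10) + (-10) + (0) + (0) + (0)] = 0/8 = 0
Dimension check: dim(rho) = sum (mult * dim) = 0*1 + 2*1 + 2*1 + 1*1 + 0*2 = 5 = chi_rho(e) = 5.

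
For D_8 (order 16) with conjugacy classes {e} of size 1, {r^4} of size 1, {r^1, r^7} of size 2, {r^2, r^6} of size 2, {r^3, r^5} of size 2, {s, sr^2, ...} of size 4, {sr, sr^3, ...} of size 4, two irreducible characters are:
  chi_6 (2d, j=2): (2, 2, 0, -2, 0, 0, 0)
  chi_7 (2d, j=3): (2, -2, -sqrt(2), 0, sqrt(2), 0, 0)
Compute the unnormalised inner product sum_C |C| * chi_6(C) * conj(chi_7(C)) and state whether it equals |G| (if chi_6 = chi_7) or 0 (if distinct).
Sum = 0; so <chi_6, chi_7> = 0 (distinct irreducibles are orthogonal).

Compute term by term over conjugacy classes (|C| * chi_6(C) * conj(chi_7(C))):
  1*(2)*conj(2) + 1*(2)*conj(-2) + 2*(0)*conj(-sqrt(2)) + 2*(-2)*conj(0) + 2*(0)*conj(sqrt(2)) + 4*(0)*conj(0) + 4*(0)*conj(0)
  = (4) + (-4) + (0) + (0) + (0) + (0) + (0)
  = 0.
Dividing by |G| = 16 gives 0/16 = 0, matching the row-orthogonality relation <chi_6, chi_7> = [chi_6 = chi_7].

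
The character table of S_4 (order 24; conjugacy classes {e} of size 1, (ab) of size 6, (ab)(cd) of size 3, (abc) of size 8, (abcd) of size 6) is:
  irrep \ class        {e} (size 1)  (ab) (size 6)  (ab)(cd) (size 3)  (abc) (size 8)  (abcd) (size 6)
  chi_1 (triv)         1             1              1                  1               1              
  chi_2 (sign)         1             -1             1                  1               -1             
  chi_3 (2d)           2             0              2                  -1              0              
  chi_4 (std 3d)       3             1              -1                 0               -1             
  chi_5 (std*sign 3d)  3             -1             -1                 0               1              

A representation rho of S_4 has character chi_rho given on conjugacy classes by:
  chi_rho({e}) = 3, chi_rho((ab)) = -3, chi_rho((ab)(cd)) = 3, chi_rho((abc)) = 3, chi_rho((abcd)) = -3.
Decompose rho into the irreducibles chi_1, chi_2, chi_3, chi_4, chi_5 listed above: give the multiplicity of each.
Multiplicities: chi_1: 0, chi_2: 3, chi_3: 0, chi_4: 0, chi_5: 0.

Explanation: Use <chi_rho, chi> = (1/|G|) sum_C |C| * chi_rho(C) * conj(chi(C)) with |G| = 24 for each irreducible chi in the table:
  <chi_rho, chi_1> = (1/24)[1*(3)*conj(1) + 6*(-3)*conj(1) + 3*(3)*conj(1) + 8*(3)*conj(1) + 6*(-3)*conj(1)]
      = (1/24)[(3) + (-18) + (9) + (24) + (-18)] = 0/24 = 0
  <chi_rho, chi_2> = (1/24)[1*(3)*conj(1) + 6*(-3)*conj(-1) + 3*(3)*conj(1) + 8*(3)*conj(1) + 6*(-3)*conj(-1)]
      = (1/24)[(3) + (18) + (9) + (24) + (18)] = 72/24 = 3
  <chi_rho, chi_3> = (1/24)[1*(3)*conj(2) + 6*(-3)*conj(0) + 3*(3)*conj(2) + 8*(3)*conj(-1) + 6*(-3)*conj(0)]
      = (1/24)[(6) + (0) + (18) + (-24) + (0)] = 0/24 = 0
  <chi_rho, chi_4> = (1/24)[1*(3)*conj(3) + 6*(-3)*conj(1) + 3*(3)*conj(-1) + 8*(3)*conj(0) + 6*(-3)*conj(-1)]
      = (1/24)[(9) + (-18) + (-9) + (0) + (18)] = 0/24 = 0
  <chi_rho, chi_5> = (1/24)[1*(3)*conj(3) + 6*(-3)*conj(-1) + 3*(3)*conj(-1) + 8*(3)*conj(0) + 6*(-3)*conj(1)]
      = (1/24)[(9) + (18) + (-9) + (0) + (-18)] = 0/24 = 0
Dimension check: dim(rho) = sum (mult * dim) = 0*1 + 3*1 + 0*2 + 0*3 + 0*3 = 3 = chi_rho(e) = 3.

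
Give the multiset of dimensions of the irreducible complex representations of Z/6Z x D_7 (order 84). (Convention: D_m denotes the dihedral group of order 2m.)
Dimensions: 1, 1, 1, 1, 1, 1, 1, 1, 1, 1, 1, 1, 2, 2, 2, 2, 2, 2, 2, 2, 2, 2, 2, 2, 2, 2, 2, 2, 2, 2

Working: There are 30 irreducibles (= number of conjugacy classes). Their dimensions d_i satisfy sum d_i^2 = |G| = 84: 1 + 1 + 1 + 1 + 1 + 1 + 1 + 1 + 1 + 1 + 1 + 1 + 4 + 4 + 4 + 4 + 4 + 4 + 4 + 4 + 4 + 4 + 4 + 4 + 4 + 4 + 4 + 4 + 4 + 4 = 84. (For the product with Z/6Z: each of the 6 1-dim characters of Z/6Z tensors with each irrep of D_7, giving 6 copies of each D_7-dimension.)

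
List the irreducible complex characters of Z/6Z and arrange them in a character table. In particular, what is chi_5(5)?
Character table of Z/6Z (irreps indexed chi_0,...,chi_5 with chi_k(m) = zeta_6^(k*m), zeta_6 = exp(2*pi*i/6)):
  irrep \ class  {0} (size 1)  {1} (size 1)    {2} (size 1)    {3} (size 1)  {4} (size 1)    {5} (size 1)  
  chi_0          1             1               1               1             1               1             
  chi_1          1             exp(I*pi/3)     exp(2*I*pi/3)   -1            exp(-2*I*pi/3)  exp(-I*pi/3)  
  chi_2          1             exp(2*I*pi/3)   exp(-2*I*pi/3)  1             exp(2*I*pi/3)   exp(-2*I*pi/3)
  chi_3          1             -1              1               -1            1               -1            
  chi_4          1             exp(-2*I*pi/3)  exp(2*I*pi/3)   1             exp(-2*I*pi/3)  exp(2*I*pi/3) 
  chi_5          1             exp(-I*pi/3)    exp(-2*I*pi/3)  -1            exp(2*I*pi/3)   exp(I*pi/3)   

Spot check: chi_5(5) = zeta_6^(5*5) = zeta_6^25 = exp(I*pi/3).

Details: Z/6Z is abelian, so all 6 irreducible complex representations are 1-dimensional. They are given by chi_k(m) = zeta_6^(k*m) for k = 0,...,5. Row orthogonality: sum_m chi_k(m) conj(chi_l(m)) = 6 * [k = l].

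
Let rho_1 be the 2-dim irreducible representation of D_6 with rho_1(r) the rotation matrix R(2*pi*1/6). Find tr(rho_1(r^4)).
chi_{rho_1}(r^4) = 2*cos(2*pi*1*4/6) = -1

Working: rho_1(r^4) is rotation by angle 2*pi*1*4/6, whose trace is 2*cos(2*pi*1*4/6) = -1.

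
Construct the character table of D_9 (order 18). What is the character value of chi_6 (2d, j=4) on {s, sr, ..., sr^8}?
Conjugacy classes: {e} of size 1, {r^1, r^8} of size 2, {r^2, r^7} of size 2, {r^3, r^6} of size 2, {r^4, r^5} of size 2, {s, sr, ..., sr^8} of size 9.
Character table:
  irrep \ class              {e} (size 1)  {r^1, r^8} (size 2)  {r^2, r^7} (size 2)  {r^3, r^6} (size 2)  {r^4, r^5} (size 2)  {s, sr, ..., sr^8} (size 9)
  chi_1 (triv)               1             1                    1                    1                    1                    1                          
  chi_2 (sign: r->1, s->-1)  1             1                    1                    1                    1                    -1                         
  chi_3 (2d, j=1)            2             2*cos(2*pi/9)        2*cos(4*pi/9)        -1                   -2*cos(pi/9)         0                          
  chi_4 (2d, j=2)            2             2*cos(4*pi/9)        -2*cos(pi/9)         -1                   2*cos(2*pi/9)        0                          
  chi_5 (2d, j=3)            2             -1                   -1                   2                    -1                   0                          
  chi_6 (2d, j=4)            2             -2*cos(pi/9)         2*cos(2*pi/9)        -1                   2*cos(4*pi/9)        0                          

Spot check: chi_6 (2d, j=4) on {s, sr, ..., sr^8} = 0.

Justification: D_9 has order 2*9 = 18 with 6 conjugacy classes, hence 6 irreducibles. Sum of squared dims 1 + 1 + 4 + 4 + 4 + 4 = 18 = |G|. Linear characters come from the abelianisation; the 2-dimensional irreps have character r^k -> 2*cos(2*pi*j*k/9), reflections -> 0.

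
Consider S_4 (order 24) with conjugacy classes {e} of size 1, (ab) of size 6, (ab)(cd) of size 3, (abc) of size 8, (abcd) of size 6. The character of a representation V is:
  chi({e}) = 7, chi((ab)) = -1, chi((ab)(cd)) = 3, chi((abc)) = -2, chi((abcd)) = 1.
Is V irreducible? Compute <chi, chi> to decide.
Not irreducible (reducible): <chi, chi> = 5 > 1.

<chi, chi> = (1/|G|) sum_C |C| * |chi(C)|^2 = (1/24)[1*|7|^2 + 6*|-1|^2 + 3*|3|^2 + 8*|-2|^2 + 6*|1|^2]
  = (1/24)[(49) + (6) + (27) + (32) + (6)] = 120/24 = 5.
A character is irreducible iff <chi, chi> = 1, so this representation is reducible.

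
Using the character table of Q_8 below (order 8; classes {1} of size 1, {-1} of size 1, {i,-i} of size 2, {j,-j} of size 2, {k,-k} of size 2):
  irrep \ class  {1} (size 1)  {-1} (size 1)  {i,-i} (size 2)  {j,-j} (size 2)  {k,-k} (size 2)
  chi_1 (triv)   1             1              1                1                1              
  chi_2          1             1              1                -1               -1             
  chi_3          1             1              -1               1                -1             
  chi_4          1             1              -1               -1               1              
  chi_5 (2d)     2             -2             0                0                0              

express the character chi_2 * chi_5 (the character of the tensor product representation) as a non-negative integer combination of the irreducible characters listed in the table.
chi_2 tensor chi_5 = chi_5 (all other irreducibles have multiplicity 0).

Solution. The character of a tensor product is the pointwise product (chi_2 * chi_5)(C) = chi_2(C) * chi_5(C):
  {1}: (1)*(2), {-1}: (1)*(-2), {i,-i}: (1)*(0), {j,-j}: (-1)*(0), {k,-k}: (-1)*(0)
so (chi_2 * chi_5) takes values
  {1} -> 2, {-1} -> -2, {i,-i} -> 0, {j,-j} -> 0, {k,-k} -> 0.
Now take the inner product of this character with each irreducible chi from the table, <chi_2*chi_5, chi> = (1/8) sum_C |C| (chi_2*chi_5)(C) conj(chi(C)):
  <chi_2*chi_5, chi_1> = (1/8)[1*(2)*conj(1) + 1*(-2)*conj(1) + 2*(0)*conj(1) + 2*(0)*conj(1) + 2*(0)*conj(1)]
      = (1/8)[(2) + (-2) + (0) + (0) + (0)] = 0/8 = 0
  <chi_2*chi_5, chi_2> = (1/8)[1*(2)*conj(1) + 1*(-2)*conj(1) + 2*(0)*conj(1) + 2*(0)*conj(-1) + 2*(0)*conj(-1)]
      = (1/8)[(2) + (-2) + (0) + (0) + (0)] = 0/8 = 0
  <chi_2*chi_5, chi_3> = (1/8)[1*(2)*conj(1) + 1*(-2)*conj(1) + 2*(0)*conj(-1) + 2*(0)*conj(1) + 2*(0)*conj(-1)]
      = (1/8)[(2) + (-2) + (0) + (0) + (0)] = 0/8 = 0
  <chi_2*chi_5, chi_4> = (1/8)[1*(2)*conj(1) + 1*(-2)*conj(1) + 2*(0)*conj(-1) + 2*(0)*conj(-1) + 2*(0)*conj(1)]
      = (1/8)[(2) + (-2) + (0) + (0) + (0)] = 0/8 = 0
  <chi_2*chi_5, chi_5> = (1/8)[1*(2)*conj(2) + 1*(-2)*conj(-2) + 2*(0)*conj(0) + 2*(0)*conj(0) + 2*(0)*conj(0)]
      = (1/8)[(4) + (4) + (0) + (0) + (0)] = 8/8 = 1
Hence the multiplicities are chi_5: 1. Dimension check: dim(chi_2)*dim(chi_5) = 1*2 = 2 and sum (mult * dim) = 1*2 = 2.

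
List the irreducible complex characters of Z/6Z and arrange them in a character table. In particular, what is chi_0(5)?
Character table of Z/6Z (irreps indexed chi_0,...,chi_5 with chi_k(m) = zeta_6^(k*m), zeta_6 = exp(2*pi*i/6)):
  irrep \ class  {0} (size 1)  {1} (size 1)    {2} (size 1)    {3} (size 1)  {4} (size 1)    {5} (size 1)  
  chi_0          1             1               1               1             1               1             
  chi_1          1             exp(I*pi/3)     exp(2*I*pi/3)   -1            exp(-2*I*pi/3)  exp(-I*pi/3)  
  chi_2          1             exp(2*I*pi/3)   exp(-2*I*pi/3)  1             exp(2*I*pi/3)   exp(-2*I*pi/3)
  chi_3          1             -1              1               -1            1               -1            
  chi_4          1             exp(-2*I*pi/3)  exp(2*I*pi/3)   1             exp(-2*I*pi/3)  exp(2*I*pi/3) 
  chi_5          1             exp(-I*pi/3)    exp(-2*I*pi/3)  -1            exp(2*I*pi/3)   exp(I*pi/3)   

Spot check: chi_0(5) = zeta_6^(0*5) = zeta_6^0 = 1.

Explanation: Z/6Z is abelian, so all 6 irreducible complex representations are 1-dimensional. They are given by chi_k(m) = zeta_6^(k*m) for k = 0,...,5. Row orthogonality: sum_m chi_k(m) conj(chi_l(m)) = 6 * [k = l].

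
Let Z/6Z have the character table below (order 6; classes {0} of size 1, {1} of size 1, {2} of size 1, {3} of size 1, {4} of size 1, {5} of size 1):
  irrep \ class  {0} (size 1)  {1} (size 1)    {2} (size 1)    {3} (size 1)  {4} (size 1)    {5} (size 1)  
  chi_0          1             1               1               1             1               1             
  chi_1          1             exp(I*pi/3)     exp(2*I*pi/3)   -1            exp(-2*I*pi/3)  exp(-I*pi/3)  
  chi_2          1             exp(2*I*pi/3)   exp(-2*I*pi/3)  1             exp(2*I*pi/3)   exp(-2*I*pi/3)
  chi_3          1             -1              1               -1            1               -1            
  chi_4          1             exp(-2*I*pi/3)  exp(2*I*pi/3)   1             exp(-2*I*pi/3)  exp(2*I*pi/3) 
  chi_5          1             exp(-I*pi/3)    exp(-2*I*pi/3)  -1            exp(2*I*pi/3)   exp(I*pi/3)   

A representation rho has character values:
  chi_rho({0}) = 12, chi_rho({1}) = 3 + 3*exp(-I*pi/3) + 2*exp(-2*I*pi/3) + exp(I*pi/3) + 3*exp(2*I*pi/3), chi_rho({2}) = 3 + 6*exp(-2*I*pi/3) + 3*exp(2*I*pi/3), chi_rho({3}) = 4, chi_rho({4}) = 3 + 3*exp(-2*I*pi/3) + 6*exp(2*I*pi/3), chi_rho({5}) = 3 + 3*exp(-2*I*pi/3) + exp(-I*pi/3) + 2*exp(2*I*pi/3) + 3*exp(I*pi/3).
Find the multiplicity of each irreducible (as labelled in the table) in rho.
Multiplicities: chi_0: 3, chi_1: 1, chi_2: 3, chi_3: 0, chi_4: 2, chi_5: 3.

Justification: Use <chi_rho, chi> = (1/|G|) sum_C |C| * chi_rho(C) * conj(chi(C)) with |G| = 6 for each irreducible chi in the table:
  <chi_rho, chi_0> = (1/6)[1*(12)*conj(1) + 1*(3 + 3*exp(-I*pi/3) + 2*exp(-2*I*pi/3) + exp(I*pi/3) + 3*exp(2*I*pi/3))*conj(1) + 1*(3 + 6*exp(-2*I*pi/3) + 3*exp(2*I*pi/3))*conj(1) + 1*(4)*conj(1) + 1*(3 + 3*exp(-2*I*pi/3) + 6*exp(2*I*pi/3))*conj(1) + 1*(3 + 3*exp(-2*I*pi/3) + exp(-I*pi/3) + 2*exp(2*I*pi/3) + 3*exp(I*pi/3))*conj(1)]
      = (1/6)[(12) + (3 + 3*exp(-I*pi/3) + 2*exp(-2*I*pi/3) + exp(I*pi/3) + 3*exp(2*I*pi/3)) + (3 + 6*exp(-2*I*pi/3) + 3*exp(2*I*pi/3)) + (4) + (3 + 3*exp(-2*I*pi/3) + 6*exp(2*I*pi/3)) + (3 + 3*exp(-2*I*pi/3) + exp(-I*pi/3) + 2*exp(2*I*pi/3) + 3*exp(I*pi/3))] = 18/6 = 3
  <chi_rho, chi_1> = (1/6)[1*(12)*conj(1) + 1*(3 + 3*exp(-I*pi/3) + 2*exp(-2*I*pi/3) + exp(I*pi/3) + 3*exp(2*I*pi/3))*conj(exp(I*pi/3)) + 1*(3 + 6*exp(-2*I*pi/3) + 3*exp(2*I*pi/3))*conj(exp(2*I*pi/3)) + 1*(4)*conj(-1) + 1*(3 + 3*exp(-2*I*pi/3) + 6*exp(2*I*pi/3))*conj(exp(-2*I*pi/3)) + 1*(3 + 3*exp(-2*I*pi/3) + exp(-I*pi/3) + 2*exp(2*I*pi/3) + 3*exp(I*pi/3))*conj(exp(-I*pi/3))]
      = (1/6)[(12) + (-1 + 3*exp(-2*I*pi/3) + 3*exp(-I*pi/3) + 3*exp(I*pi/3)) + (3 + 3*exp(-2*I*pi/3) + 6*exp(2*I*pi/3)) + (-4) + (3 + 6*exp(-2*I*pi/3) + 3*exp(2*I*pi/3)) + (-1 + 3*exp(-I*pi/3) + 3*exp(2*I*pi/3) + 3*exp(I*pi/3))] = 6/6 = 1
  <chi_rho, chi_2> = (1/6)[1*(12)*conj(1) + 1*(3 + 3*exp(-I*pi/3) + 2*exp(-2*I*pi/3) + exp(I*pi/3) + 3*exp(2*I*pi/3))*conj(exp(2*I*pi/3)) + 1*(3 + 6*exp(-2*I*pi/3) + 3*exp(2*I*pi/3))*conj(exp(-2*I*pi/3)) + 1*(4)*conj(1) + 1*(3 + 3*exp(-2*I*pi/3) + 6*exp(2*I*pi/3))*conj(exp(2*I*pi/3)) + 1*(3 + 3*exp(-2*I*pi/3) + exp(-I*pi/3) + 2*exp(2*I*pi/3) + 3*exp(I*pi/3))*conj(exp(-2*I*pi/3))]
      = (1/6)[(12) + (3*exp(-2*I*pi/3) + exp(-I*pi/3) + 2*exp(2*I*pi/3)) + (3) + (4) + (3) + (2*exp(-2*I*pi/3) + exp(I*pi/3) + 3*exp(2*I*pi/3))] = 18/6 = 3
  <chi_rho, chi_3> = (1/6)[1*(12)*conj(1) + 1*(3 + 3*exp(-I*pi/3) + 2*exp(-2*I*pi/3) + exp(I*pi/3) + 3*exp(2*I*pi/3))*conj(-1) + 1*(3 + 6*exp(-2*I*pi/3) + 3*exp(2*I*pi/3))*conj(1) + 1*(4)*conj(-1) + 1*(3 + 3*exp(-2*I*pi/3) + 6*exp(2*I*pi/3))*conj(1) + 1*(3 + 3*exp(-2*I*pi/3) + exp(-I*pi/3) + 2*exp(2*I*pi/3) + 3*exp(I*pi/3))*conj(-1)]
      = (1/6)[(12) + (-3 - 3*exp(2*I*pi/3) - exp(I*pi/3) - 2*exp(-2*I*pi/3) - 3*exp(-I*pi/3)) + (3 + 6*exp(-2*I*pi/3) + 3*exp(2*I*pi/3)) + (-4) + (3 + 3*exp(-2*I*pi/3) + 6*exp(2*I*pi/3)) + (-3 - 3*exp(I*pi/3) - 2*exp(2*I*pi/3) - exp(-I*pi/3) - 3*exp(-2*I*pi/3))] = 0/6 = 0
  <chi_rho, chi_4> = (1/6)[1*(12)*conj(1) + 1*(3 + 3*exp(-I*pi/3) + 2*exp(-2*I*pi/3) + exp(I*pi/3) + 3*exp(2*I*pi/3))*conj(exp(-2*I*pi/3)) + 1*(3 + 6*exp(-2*I*pi/3) + 3*exp(2*I*pi/3))*conj(exp(2*I*pi/3)) + 1*(4)*conj(1) + 1*(3 + 3*exp(-2*I*pi/3) + 6*exp(2*I*pi/3))*conj(exp(-2*I*pi/3)) + 1*(3 + 3*exp(-2*I*pi/3) + exp(-I*pi/3) + 2*exp(2*I*pi/3) + 3*exp(I*pi/3))*conj(exp(2*I*pi/3))]
      = (1/6)[(12) + (1 + 3*exp(-2*I*pi/3) + 3*exp(2*I*pi/3) + 3*exp(I*pi/3)) + (3 + 3*exp(-2*I*pi/3) + 6*exp(2*I*pi/3)) + (4) + (3 + 6*exp(-2*I*pi/3) + 3*exp(2*I*pi/3)) + (1 + 3*exp(-2*I*pi/3) + 3*exp(-I*pi/3) + 3*exp(2*I*pi/3))] = 12/6 = 2
  <chi_rho, chi_5> = (1/6)[1*(12)*conj(1) + 1*(3 + 3*exp(-I*pi/3) + 2*exp(-2*I*pi/3) + exp(I*pi/3) + 3*exp(2*I*pi/3))*conj(exp(-I*pi/3)) + 1*(3 + 6*exp(-2*I*pi/3) + 3*exp(2*I*pi/3))*conj(exp(-2*I*pi/3)) + 1*(4)*conj(-1) + 1*(3 + 3*exp(-2*I*pi/3) + 6*exp(2*I*pi/3))*conj(exp(2*I*pi/3)) + 1*(3 + 3*exp(-2*I*pi/3) + exp(-I*pi/3) + 2*exp(2*I*pi/3) + 3*exp(I*pi/3))*conj(exp(I*pi/3))]
      = (1/6)[(12) + (2*exp(-I*pi/3) + exp(2*I*pi/3) + 3*exp(I*pi/3)) + (3) + (-4) + (3) + (3*exp(-I*pi/3) + exp(-2*I*pi/3) + 2*exp(I*pi/3))] = 18/6 = 3
(Exp terms are combined using exp(i*s)*conj(exp(i*t)) = exp(i*(s-t)), and sums of them are collapsed using the identity that for every m > 1 the m distinct m-th roots of unity sum to 0, e.g. 1 + exp(2*I*pi/3) + exp(-2*I*pi/3) = 0.)
Dimension check: dim(rho) = sum (mult * dim) = 3*1 + 1*1 + 3*1 + 0*1 + 2*1 + 3*1 = 12 = chi_rho(e) = 12.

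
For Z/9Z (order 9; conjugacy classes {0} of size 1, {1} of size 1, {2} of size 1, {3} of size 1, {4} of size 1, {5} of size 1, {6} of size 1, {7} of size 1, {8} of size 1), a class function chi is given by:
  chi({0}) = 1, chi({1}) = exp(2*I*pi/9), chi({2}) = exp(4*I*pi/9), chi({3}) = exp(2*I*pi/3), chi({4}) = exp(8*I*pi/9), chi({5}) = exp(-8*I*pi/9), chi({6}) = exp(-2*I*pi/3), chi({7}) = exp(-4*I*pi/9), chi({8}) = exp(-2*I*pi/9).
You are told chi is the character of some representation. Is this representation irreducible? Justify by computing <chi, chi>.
Irreducible: <chi, chi> = 1.

Derivation: <chi, chi> = (1/|G|) sum_C |C| * |chi(C)|^2 = (1/9)[1*|1|^2 + 1*|exp(2*I*pi/9)|^2 + 1*|exp(4*I*pi/9)|^2 + 1*|exp(2*I*pi/3)|^2 + 1*|exp(8*I*pi/9)|^2 + 1*|exp(-8*I*pi/9)|^2 + 1*|exp(-2*I*pi/3)|^2 + 1*|exp(-4*I*pi/9)|^2 + 1*|exp(-2*I*pi/9)|^2]
  = (1/9)[(1) + (1) + (1) + (1) + (1) + (1) + (1) + (1) + (1)] = 9/9 = 1.
(Exp terms are combined using exp(i*s)*conj(exp(i*t)) = exp(i*(s-t)), and sums of them are collapsed using the identity that for every m > 1 the m distinct m-th roots of unity sum to 0, e.g. 1 + exp(2*I*pi/3) + exp(-2*I*pi/3) = 0.)
A character is irreducible iff <chi, chi> = 1, so this representation is irreducible.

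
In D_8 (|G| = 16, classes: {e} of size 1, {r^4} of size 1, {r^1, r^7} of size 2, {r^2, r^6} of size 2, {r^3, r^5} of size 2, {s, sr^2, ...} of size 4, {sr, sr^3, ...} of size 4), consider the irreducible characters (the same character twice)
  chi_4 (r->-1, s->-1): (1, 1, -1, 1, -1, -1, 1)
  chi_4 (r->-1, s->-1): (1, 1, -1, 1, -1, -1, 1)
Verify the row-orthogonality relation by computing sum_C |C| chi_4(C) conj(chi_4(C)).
Sum = 16 = |G| = 16; so <chi_4, chi_4> = 1 (norm-1 confirms irreducibility).

Explanation: Compute term by term over conjugacy classes (|C| * chi_4(C) * conj(chi_4(C))):
  1*(1)*conj(1) + 1*(1)*conj(1) + 2*(-1)*conj(-1) + 2*(1)*conj(1) + 2*(-1)*conj(-1) + 4*(-1)*conj(-1) + 4*(1)*conj(1)
  = (1) + (1) + (2) + (2) + (2) + (4) + (4)
  = 16.
Dividing by |G| = 16 gives 16/16 = 1, matching the row-orthogonality relation <chi_4, chi_4> = [chi_4 = chi_4].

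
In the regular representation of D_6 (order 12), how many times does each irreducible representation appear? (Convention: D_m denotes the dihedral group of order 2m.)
Each irreducible V_i of dimension d_i appears with multiplicity d_i, i.e. rho_reg = (direct sum over all irreducibles V_i) d_i V_i. The irreducible dimensions for D_6 are 1, 1, 1, 1, 2, 2: 4 irreducibles of dimension 1, each with multiplicity 1; 2 irreducibles of dimension 2, each with multiplicity 2. Total dimension 4*1*1 + 2*2*2 = 12 = |G|.

Justification: General theorem: in the regular representation of a finite group G, each irreducible appears with multiplicity equal to its dimension. Check: dim(rho_reg) = sum d_i^2 = 1 + 1 + 1 + 1 + 4 + 4 = 12 = |G|.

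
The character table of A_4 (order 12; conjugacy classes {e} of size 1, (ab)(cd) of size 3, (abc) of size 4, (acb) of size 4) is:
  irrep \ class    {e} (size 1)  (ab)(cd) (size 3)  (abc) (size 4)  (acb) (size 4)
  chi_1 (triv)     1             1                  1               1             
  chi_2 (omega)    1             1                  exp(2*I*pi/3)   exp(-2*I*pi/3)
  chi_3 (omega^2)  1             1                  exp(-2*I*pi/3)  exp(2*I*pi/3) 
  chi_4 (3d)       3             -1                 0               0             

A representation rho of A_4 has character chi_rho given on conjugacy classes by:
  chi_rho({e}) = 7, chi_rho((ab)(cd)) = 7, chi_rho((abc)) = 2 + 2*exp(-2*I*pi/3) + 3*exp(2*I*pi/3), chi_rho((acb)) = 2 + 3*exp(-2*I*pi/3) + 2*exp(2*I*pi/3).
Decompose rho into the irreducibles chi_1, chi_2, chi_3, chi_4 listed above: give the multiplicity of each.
Multiplicities: chi_1: 2, chi_2: 3, chi_3: 2, chi_4: 0.

Solution. Use <chi_rho, chi> = (1/|G|) sum_C |C| * chi_rho(C) * conj(chi(C)) with |G| = 12 for each irreducible chi in the table:
  <chi_rho, chi_1> = (1/12)[1*(7)*conj(1) + 3*(7)*conj(1) + 4*(2 + 2*exp(-2*I*pi/3) + 3*exp(2*I*pi/3))*conj(1) + 4*(2 + 3*exp(-2*I*pi/3) + 2*exp(2*I*pi/3))*conj(1)]
      = (1/12)[(7) + (21) + (8 + 8*exp(-2*I*pi/3) + 12*exp(2*I*pi/3)) + (8 + 12*exp(-2*I*pi/3) + 8*exp(2*I*pi/3))] = 24/12 = 2
  <chi_rho, chi_2> = (1/12)[1*(7)*conj(1) + 3*(7)*conj(1) + 4*(2 + 2*exp(-2*I*pi/3) + 3*exp(2*I*pi/3))*conj(exp(2*I*pi/3)) + 4*(2 + 3*exp(-2*I*pi/3) + 2*exp(2*I*pi/3))*conj(exp(-2*I*pi/3))]
      = (1/12)[(7) + (21) + (4) + (4)] = 36/12 = 3
  <chi_rho, chi_3> = (1/12)[1*(7)*conj(1) + 3*(7)*conj(1) + 4*(2 + 2*exp(-2*I*pi/3) + 3*exp(2*I*pi/3))*conj(exp(-2*I*pi/3)) + 4*(2 + 3*exp(-2*I*pi/3) + 2*exp(2*I*pi/3))*conj(exp(2*I*pi/3))]
      = (1/12)[(7) + (21) + (8 + 12*exp(-2*I*pi/3) + 8*exp(2*I*pi/3)) + (8 + 8*exp(-2*I*pi/3) + 12*exp(2*I*pi/3))] = 24/12 = 2
  <chi_rho, chi_4> = (1/12)[1*(7)*conj(3) + 3*(7)*conj(-1) + 4*(2 + 2*exp(-2*I*pi/3) + 3*exp(2*I*pi/3))*conj(0) + 4*(2 + 3*exp(-2*I*pi/3) + 2*exp(2*I*pi/3))*conj(0)]
      = (1/12)[(21) + (-21) + (0) + (0)] = 0/12 = 0
(Exp terms are combined using exp(i*s)*conj(exp(i*t)) = exp(i*(s-t)), and sums of them are collapsed using the identity that for every m > 1 the m distinct m-th roots of unity sum to 0, e.g. 1 + exp(2*I*pi/3) + exp(-2*I*pi/3) = 0.)
Dimension check: dim(rho) = sum (mult * dim) = 2*1 + 3*1 + 2*1 + 0*3 = 7 = chi_rho(e) = 7.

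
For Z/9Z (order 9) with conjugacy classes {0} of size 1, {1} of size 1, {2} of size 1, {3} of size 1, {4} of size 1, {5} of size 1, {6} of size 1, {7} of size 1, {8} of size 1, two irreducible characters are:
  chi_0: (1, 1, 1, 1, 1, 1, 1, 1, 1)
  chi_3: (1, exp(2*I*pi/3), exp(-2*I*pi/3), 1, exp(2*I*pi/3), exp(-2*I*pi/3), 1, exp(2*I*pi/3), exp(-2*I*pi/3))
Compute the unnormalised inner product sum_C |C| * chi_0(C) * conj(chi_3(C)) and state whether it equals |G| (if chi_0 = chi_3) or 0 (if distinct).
Sum = 0; so <chi_0, chi_3> = 0 (distinct irreducibles are orthogonal).

Working: Compute term by term over conjugacy classes (|C| * chi_0(C) * conj(chi_3(C))):
  1*(1)*conj(1) + 1*(1)*conj(exp(2*I*pi/3)) + 1*(1)*conj(exp(-2*I*pi/3)) + 1*(1)*conj(1) + 1*(1)*conj(exp(2*I*pi/3)) + 1*(1)*conj(exp(-2*I*pi/3)) + 1*(1)*conj(1) + 1*(1)*conj(exp(2*I*pi/3)) + 1*(1)*conj(exp(-2*I*pi/3))
  = (1) + (exp(-2*I*pi/3)) + (exp(2*I*pi/3)) + (1) + (exp(-2*I*pi/3)) + (exp(2*I*pi/3)) + (1) + (exp(-2*I*pi/3)) + (exp(2*I*pi/3))
  = 0.
(Exp terms are combined using exp(i*s)*conj(exp(i*t)) = exp(i*(s-t)), and sums of them are collapsed using the identity that for every m > 1 the m distinct m-th roots of unity sum to 0, e.g. 1 + exp(2*I*pi/3) + exp(-2*I*pi/3) = 0.)
Dividing by |G| = 9 gives 0/9 = 0, matching the row-orthogonality relation <chi_0, chi_3> = [chi_0 = chi_3].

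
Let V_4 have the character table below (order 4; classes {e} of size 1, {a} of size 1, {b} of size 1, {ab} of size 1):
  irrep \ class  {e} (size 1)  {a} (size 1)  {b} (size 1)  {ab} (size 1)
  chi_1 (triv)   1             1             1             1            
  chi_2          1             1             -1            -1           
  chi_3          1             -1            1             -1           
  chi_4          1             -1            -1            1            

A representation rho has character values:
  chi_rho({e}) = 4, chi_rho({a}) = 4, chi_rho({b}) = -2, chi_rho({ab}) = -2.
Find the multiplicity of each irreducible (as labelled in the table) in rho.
Multiplicities: chi_1: 1, chi_2: 3, chi_3: 0, chi_4: 0.

Reasoning: Use <chi_rho, chi> = (1/|G|) sum_C |C| * chi_rho(C) * conj(chi(C)) with |G| = 4 for each irreducible chi in the table:
  <chi_rho, chi_1> = (1/4)[1*(4)*conj(1) + 1*(4)*conj(1) + 1*(-2)*conj(1) + 1*(-2)*conj(1)]
      = (1/4)[(4) + (4) + (-2) + (-2)] = 4/4 = 1
  <chi_rho, chi_2> = (1/4)[1*(4)*conj(1) + 1*(4)*conj(1) + 1*(-2)*conj(-1) + 1*(-2)*conj(-1)]
      = (1/4)[(4) + (4) + (2) + (2)] = 12/4 = 3
  <chi_rho, chi_3> = (1/4)[1*(4)*conj(1) + 1*(4)*conj(-1) + 1*(-2)*conj(1) + 1*(-2)*conj(-1)]
      = (1/4)[(4) + (-4) + (-2) + (2)] = 0/4 = 0
  <chi_rho, chi_4> = (1/4)[1*(4)*conj(1) + 1*(4)*conj(-1) + 1*(-2)*conj(-1) + 1*(-2)*conj(1)]
      = (1/4)[(4) + (-4) + (2) + (-2)] = 0/4 = 0
Dimension check: dim(rho) = sum (mult * dim) = 1*1 + 3*1 + 0*1 + 0*1 = 4 = chi_rho(e) = 4.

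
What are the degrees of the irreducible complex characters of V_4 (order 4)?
Dimensions: 1, 1, 1, 1

Explanation: There are 4 irreducibles (= number of conjugacy classes). Their dimensions d_i satisfy sum d_i^2 = |G| = 4: 1 + 1 + 1 + 1 = 4.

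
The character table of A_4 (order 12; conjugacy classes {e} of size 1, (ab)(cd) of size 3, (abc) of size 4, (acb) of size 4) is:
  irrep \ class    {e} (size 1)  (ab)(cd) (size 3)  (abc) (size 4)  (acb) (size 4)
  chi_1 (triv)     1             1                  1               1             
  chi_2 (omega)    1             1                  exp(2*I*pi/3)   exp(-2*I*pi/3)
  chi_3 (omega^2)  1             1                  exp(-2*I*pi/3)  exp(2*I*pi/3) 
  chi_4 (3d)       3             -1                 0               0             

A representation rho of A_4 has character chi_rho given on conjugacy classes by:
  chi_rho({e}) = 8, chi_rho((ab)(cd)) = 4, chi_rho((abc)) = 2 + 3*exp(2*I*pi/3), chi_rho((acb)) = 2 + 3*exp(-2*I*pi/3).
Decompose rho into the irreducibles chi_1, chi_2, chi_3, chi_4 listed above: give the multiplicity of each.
Multiplicities: chi_1: 2, chi_2: 3, chi_3: 0, chi_4: 1.

Working: Use <chi_rho, chi> = (1/|G|) sum_C |C| * chi_rho(C) * conj(chi(C)) with |G| = 12 for each irreducible chi in the table:
  <chi_rho, chi_1> = (1/12)[1*(8)*conj(1) + 3*(4)*conj(1) + 4*(2 + 3*exp(2*I*pi/3))*conj(1) + 4*(2 + 3*exp(-2*I*pi/3))*conj(1)]
      = (1/12)[(8) + (12) + (8 + 12*exp(2*I*pi/3)) + (8 + 12*exp(-2*I*pi/3))] = 24/12 = 2
  <chi_rho, chi_2> = (1/12)[1*(8)*conj(1) + 3*(4)*conj(1) + 4*(2 + 3*exp(2*I*pi/3))*conj(exp(2*I*pi/3)) + 4*(2 + 3*exp(-2*I*pi/3))*conj(exp(-2*I*pi/3))]
      = (1/12)[(8) + (12) + (12 + 8*exp(-2*I*pi/3)) + (12 + 8*exp(2*I*pi/3))] = 36/12 = 3
  <chi_rho, chi_3> = (1/12)[1*(8)*conj(1) + 3*(4)*conj(1) + 4*(2 + 3*exp(2*I*pi/3))*conj(exp(-2*I*pi/3)) + 4*(2 + 3*exp(-2*I*pi/3))*conj(exp(2*I*pi/3))]
      = (1/12)[(8) + (12) + (12*exp(-2*I*pi/3) + 8*exp(2*I*pi/3)) + (8*exp(-2*I*pi/3) + 12*exp(2*I*pi/3))] = 0/12 = 0
  <chi_rho, chi_4> = (1/12)[1*(8)*conj(3) + 3*(4)*conj(-1) + 4*(2 + 3*exp(2*I*pi/3))*conj(0) + 4*(2 + 3*exp(-2*I*pi/3))*conj(0)]
      = (1/12)[(24) + (-12) + (0) + (0)] = 12/12 = 1
(Exp terms are combined using exp(i*s)*conj(exp(i*t)) = exp(i*(s-t)), and sums of them are collapsed using the identity that for every m > 1 the m distinct m-th roots of unity sum to 0, e.g. 1 + exp(2*I*pi/3) + exp(-2*I*pi/3) = 0.)
Dimension check: dim(rho) = sum (mult * dim) = 2*1 + 3*1 + 0*1 + 1*3 = 8 = chi_rho(e) = 8.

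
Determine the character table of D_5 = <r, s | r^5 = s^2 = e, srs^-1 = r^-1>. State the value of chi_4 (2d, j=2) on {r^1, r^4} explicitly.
Conjugacy classes: {e} of size 1, {r^1, r^4} of size 2, {r^2, r^3} of size 2, {s, sr, ..., sr^4} of size 5.
Character table:
  irrep \ class              {e} (size 1)  {r^1, r^4} (size 2)  {r^2, r^3} (size 2)  {s, sr, ..., sr^4} (size 5)
  chi_1 (triv)               1             1                    1                    1                          
  chi_2 (sign: r->1, s->-1)  1             1                    1                    -1                         
  chi_3 (2d, j=1)            2             -1/2 + sqrt(5)/2     -sqrt(5)/2 - 1/2     0                          
  chi_4 (2d, j=2)            2             -sqrt(5)/2 - 1/2     -1/2 + sqrt(5)/2     0                          

Spot check: chi_4 (2d, j=2) on {r^1, r^4} = -sqrt(5)/2 - 1/2.

D_5 has order 2*5 = 10 with 4 conjugacy classes, hence 4 irreducibles. Sum of squared dims 1 + 1 + 4 + 4 = 10 = |G|. Linear characters come from the abelianisation; the 2-dimensional irreps have character r^k -> 2*cos(2*pi*j*k/5), reflections -> 0.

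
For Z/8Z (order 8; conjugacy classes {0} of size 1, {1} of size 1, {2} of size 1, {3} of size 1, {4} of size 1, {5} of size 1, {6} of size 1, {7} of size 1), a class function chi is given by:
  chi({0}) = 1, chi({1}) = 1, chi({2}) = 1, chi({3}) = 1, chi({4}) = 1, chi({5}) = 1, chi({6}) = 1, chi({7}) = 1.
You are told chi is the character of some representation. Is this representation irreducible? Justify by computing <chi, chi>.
Irreducible: <chi, chi> = 1.

Details: <chi, chi> = (1/|G|) sum_C |C| * |chi(C)|^2 = (1/8)[1*|1|^2 + 1*|1|^2 + 1*|1|^2 + 1*|1|^2 + 1*|1|^2 + 1*|1|^2 + 1*|1|^2 + 1*|1|^2]
  = (1/8)[(1) + (1) + (1) + (1) + (1) + (1) + (1) + (1)] = 8/8 = 1.
(Exp terms are combined using exp(i*s)*conj(exp(i*t)) = exp(i*(s-t)), and sums of them are collapsed using the identity that for every m > 1 the m distinct m-th roots of unity sum to 0, e.g. 1 + exp(2*I*pi/3) + exp(-2*I*pi/3) = 0.)
A character is irreducible iff <chi, chi> = 1, so this representation is irreducible.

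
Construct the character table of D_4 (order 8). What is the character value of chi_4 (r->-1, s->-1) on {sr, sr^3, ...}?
Conjugacy classes: {e} of size 1, {r^2} of size 1, {r^1, r^3} of size 2, {s, sr^2, ...} of size 2, {sr, sr^3, ...} of size 2.
Character table:
  irrep \ class              {e} (size 1)  {r^2} (size 1)  {r^1, r^3} (size 2)  {s, sr^2, ...} (size 2)  {sr, sr^3, ...} (size 2)
  chi_1 (triv)               1             1               1                    1                        1                       
  chi_2 (sign: r->1, s->-1)  1             1               1                    -1                       -1                      
  chi_3 (r->-1, s->1)        1             1               -1                   1                        -1                      
  chi_4 (r->-1, s->-1)       1             1               -1                   -1                       1                       
  chi_5 (2d, j=1)            2             -2              0                    0                        0                       

Spot check: chi_4 (r->-1, s->-1) on {sr, sr^3, ...} = 1.

Explanation: D_4 has order 2*4 = 8 with 5 conjugacy classes, hence 5 irreducibles. Sum of squared dims 1 + 1 + 1 + 1 + 4 = 8 = |G|. Linear characters come from the abelianisation; the 2-dimensional irreps have character r^k -> 2*cos(2*pi*j*k/4), reflections -> 0.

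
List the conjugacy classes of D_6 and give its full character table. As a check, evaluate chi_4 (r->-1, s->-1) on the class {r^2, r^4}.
Conjugacy classes: {e} of size 1, {r^3} of size 1, {r^1, r^5} of size 2, {r^2, r^4} of size 2, {s, sr^2, ...} of size 3, {sr, sr^3, ...} of size 3.
Character table:
  irrep \ class              {e} (size 1)  {r^3} (size 1)  {r^1, r^5} (size 2)  {r^2, r^4} (size 2)  {s, sr^2, ...} (size 3)  {sr, sr^3, ...} (size 3)
  chi_1 (triv)               1             1               1                    1                    1                        1                       
  chi_2 (sign: r->1, s->-1)  1             1               1                    1                    -1                       -1                      
  chi_3 (r->-1, s->1)        1             -1              -1                   1                    1                        -1                      
  chi_4 (r->-1, s->-1)       1             -1              -1                   1                    -1                       1                       
  chi_5 (2d, j=1)            2             -2              1                    -1                   0                        0                       
  chi_6 (2d, j=2)            2             2               -1                   -1                   0                        0                       

Spot check: chi_4 (r->-1, s->-1) on {r^2, r^4} = 1.

Explanation: D_6 has order 2*6 = 12 with 6 conjugacy classes, hence 6 irreducibles. Sum of squared dims 1 + 1 + 1 + 1 + 4 + 4 = 12 = |G|. Linear characters come from the abelianisation; the 2-dimensional irreps have character r^k -> 2*cos(2*pi*j*k/6), reflections -> 0.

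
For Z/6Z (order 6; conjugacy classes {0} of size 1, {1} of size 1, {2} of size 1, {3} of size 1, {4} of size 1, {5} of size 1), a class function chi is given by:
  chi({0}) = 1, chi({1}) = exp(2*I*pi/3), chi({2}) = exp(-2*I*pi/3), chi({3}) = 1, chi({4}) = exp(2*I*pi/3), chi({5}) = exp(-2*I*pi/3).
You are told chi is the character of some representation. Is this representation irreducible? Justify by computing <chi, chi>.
Irreducible: <chi, chi> = 1.

Derivation: <chi, chi> = (1/|G|) sum_C |C| * |chi(C)|^2 = (1/6)[1*|1|^2 + 1*|exp(2*I*pi/3)|^2 + 1*|exp(-2*I*pi/3)|^2 + 1*|1|^2 + 1*|exp(2*I*pi/3)|^2 + 1*|exp(-2*I*pi/3)|^2]
  = (1/6)[(1) + (1) + (1) + (1) + (1) + (1)] = 6/6 = 1.
(Exp terms are combined using exp(i*s)*conj(exp(i*t)) = exp(i*(s-t)), and sums of them are collapsed using the identity that for every m > 1 the m distinct m-th roots of unity sum to 0, e.g. 1 + exp(2*I*pi/3) + exp(-2*I*pi/3) = 0.)
A character is irreducible iff <chi, chi> = 1, so this representation is irreducible.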